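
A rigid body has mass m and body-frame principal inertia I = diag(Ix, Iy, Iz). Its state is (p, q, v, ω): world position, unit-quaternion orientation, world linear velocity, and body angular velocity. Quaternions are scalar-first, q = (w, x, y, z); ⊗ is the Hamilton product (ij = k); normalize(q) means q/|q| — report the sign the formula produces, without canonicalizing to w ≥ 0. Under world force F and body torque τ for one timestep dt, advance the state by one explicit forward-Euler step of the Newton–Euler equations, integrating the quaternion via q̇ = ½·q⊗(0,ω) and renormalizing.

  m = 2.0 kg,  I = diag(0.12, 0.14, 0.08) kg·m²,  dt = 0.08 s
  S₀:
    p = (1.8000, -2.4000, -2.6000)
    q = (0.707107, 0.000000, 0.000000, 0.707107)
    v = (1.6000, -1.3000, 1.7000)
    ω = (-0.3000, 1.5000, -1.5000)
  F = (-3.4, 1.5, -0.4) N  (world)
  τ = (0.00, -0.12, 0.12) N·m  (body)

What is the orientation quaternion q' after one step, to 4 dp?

q' = (0.7468, -0.0507, 0.0338, 0.6623)

q⊗(0,ω) = (1.0606605, -1.2727926, 0.8485284, -1.0606605)
q' = normalize(q + ½dt·q⊗(0,ω)) = (0.7468, -0.0507, 0.0338, 0.6623)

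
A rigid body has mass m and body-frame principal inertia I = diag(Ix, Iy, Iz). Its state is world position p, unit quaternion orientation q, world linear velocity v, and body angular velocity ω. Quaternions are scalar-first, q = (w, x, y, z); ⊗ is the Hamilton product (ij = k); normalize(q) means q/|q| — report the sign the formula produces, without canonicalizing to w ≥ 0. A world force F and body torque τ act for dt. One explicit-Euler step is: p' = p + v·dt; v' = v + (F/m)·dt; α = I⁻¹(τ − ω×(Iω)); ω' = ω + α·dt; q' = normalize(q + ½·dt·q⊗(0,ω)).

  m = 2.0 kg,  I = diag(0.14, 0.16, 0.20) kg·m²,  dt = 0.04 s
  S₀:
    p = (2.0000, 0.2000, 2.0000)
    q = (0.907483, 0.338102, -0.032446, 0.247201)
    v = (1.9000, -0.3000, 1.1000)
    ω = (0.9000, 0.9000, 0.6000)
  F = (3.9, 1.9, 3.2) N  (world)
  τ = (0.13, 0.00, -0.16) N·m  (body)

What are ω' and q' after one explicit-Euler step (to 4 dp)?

gyro term ω×Iω = (0.0216, -0.0324, 0.0162)
(τ − ω×Iω)/I = (0.7743, 0.2025, -0.8810)
ω' = ω + α·dt = (0.9310, 0.9081, 0.5648)
q⊗(0,ω) = (-0.4234110, 0.5747862, 0.8363544, 0.8779830)
q + ½dt·q⊗(0,ω), renormalized = (0.8987, 0.3495, -0.0157, 0.2647)

ω' = (0.9310, 0.9081, 0.5648)
q' = (0.8987, 0.3495, -0.0157, 0.2647)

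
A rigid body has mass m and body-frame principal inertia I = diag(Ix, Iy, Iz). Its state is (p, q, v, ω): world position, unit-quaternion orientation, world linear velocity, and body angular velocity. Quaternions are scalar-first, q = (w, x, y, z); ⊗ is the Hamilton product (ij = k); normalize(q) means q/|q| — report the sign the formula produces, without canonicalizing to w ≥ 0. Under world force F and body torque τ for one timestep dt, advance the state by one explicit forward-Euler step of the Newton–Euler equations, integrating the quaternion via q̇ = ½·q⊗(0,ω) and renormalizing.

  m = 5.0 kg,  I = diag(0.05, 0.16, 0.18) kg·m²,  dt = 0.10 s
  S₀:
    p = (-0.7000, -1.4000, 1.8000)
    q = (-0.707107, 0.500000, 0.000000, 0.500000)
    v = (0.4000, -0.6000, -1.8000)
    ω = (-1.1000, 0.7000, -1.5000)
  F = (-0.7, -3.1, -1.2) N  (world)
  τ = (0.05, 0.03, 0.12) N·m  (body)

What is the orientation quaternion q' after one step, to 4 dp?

q⊗(0,ω) = (1.3000000, 0.4278177, -0.2949749, 1.4106605)
updated quaternion q' = (-0.6390, 0.5188, -0.0147, 0.5677)

q' = (-0.6390, 0.5188, -0.0147, 0.5677)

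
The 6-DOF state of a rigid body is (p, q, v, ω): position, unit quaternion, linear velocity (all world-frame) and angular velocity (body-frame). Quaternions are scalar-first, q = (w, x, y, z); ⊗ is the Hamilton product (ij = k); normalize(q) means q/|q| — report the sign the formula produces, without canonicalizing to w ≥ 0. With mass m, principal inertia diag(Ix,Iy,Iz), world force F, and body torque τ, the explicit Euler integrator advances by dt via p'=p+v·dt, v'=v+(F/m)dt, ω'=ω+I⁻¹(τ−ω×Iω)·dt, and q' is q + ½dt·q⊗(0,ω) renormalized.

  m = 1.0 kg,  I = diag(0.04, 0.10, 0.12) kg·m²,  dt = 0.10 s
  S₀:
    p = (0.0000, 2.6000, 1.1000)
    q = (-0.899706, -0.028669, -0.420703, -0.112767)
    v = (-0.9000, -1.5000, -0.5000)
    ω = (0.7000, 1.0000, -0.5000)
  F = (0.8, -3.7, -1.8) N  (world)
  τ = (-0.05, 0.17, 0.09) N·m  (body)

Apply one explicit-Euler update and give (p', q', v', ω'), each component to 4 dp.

precession coupling ω×(Iω) = (-0.0100, 0.0280, 0.0420)
α = I⁻¹(τ − ω×Iω) = (-1.0000, 1.4200, 0.4000)
new body rate ω' = (0.6000, 1.1420, -0.4600)
2q̇ = q⊗(0,ω) = (0.3843878, -0.3066757, -0.9929774, 0.7156761)
updated quaternion q' = (-0.8786, -0.0439, -0.4693, -0.0768)
a = F/m = (0.8000, -3.7000, -1.8000)
new position p' = (-0.0900, 2.4500, 1.0500)
v' = v + a·dt = (-0.8200, -1.8700, -0.6800)

p' = (-0.0900, 2.4500, 1.0500)
q' = (-0.8786, -0.0439, -0.4693, -0.0768)
v' = (-0.8200, -1.8700, -0.6800)
ω' = (0.6000, 1.1420, -0.4600)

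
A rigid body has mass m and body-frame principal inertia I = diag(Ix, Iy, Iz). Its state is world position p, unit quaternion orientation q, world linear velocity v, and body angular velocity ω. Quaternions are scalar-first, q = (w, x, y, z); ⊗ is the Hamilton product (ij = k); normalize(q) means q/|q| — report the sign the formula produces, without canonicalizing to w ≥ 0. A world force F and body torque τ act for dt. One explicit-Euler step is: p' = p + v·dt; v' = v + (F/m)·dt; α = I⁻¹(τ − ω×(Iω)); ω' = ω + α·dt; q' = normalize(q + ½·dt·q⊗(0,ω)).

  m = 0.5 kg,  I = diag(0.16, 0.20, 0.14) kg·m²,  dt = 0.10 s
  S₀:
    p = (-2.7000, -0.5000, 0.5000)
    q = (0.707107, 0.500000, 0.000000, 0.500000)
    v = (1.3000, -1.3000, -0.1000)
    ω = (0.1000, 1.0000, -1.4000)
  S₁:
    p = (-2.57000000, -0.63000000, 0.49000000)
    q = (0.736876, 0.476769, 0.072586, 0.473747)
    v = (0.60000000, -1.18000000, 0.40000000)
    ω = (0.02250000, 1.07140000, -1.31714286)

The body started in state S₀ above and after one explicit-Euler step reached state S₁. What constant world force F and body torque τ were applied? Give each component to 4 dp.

ω₁ − ω₀ = (-0.07750000, 0.07140000, 0.08285714)
ω₀×(Iω₀) = (0.0840, -0.0028, 0.0040)
τ = I·(Δω/dt) + ω₀×(Iω₀) = (-0.0400, 0.1400, 0.1200)
Δv = v₁−v₀ = (-0.70000000, 0.12000000, 0.50000000)
m·(v₁−v₀)/dt = (-3.5000, 0.6000, 2.5000)

F = (-3.5000, 0.6000, 2.5000)
τ = (-0.0400, 0.1400, 0.1200)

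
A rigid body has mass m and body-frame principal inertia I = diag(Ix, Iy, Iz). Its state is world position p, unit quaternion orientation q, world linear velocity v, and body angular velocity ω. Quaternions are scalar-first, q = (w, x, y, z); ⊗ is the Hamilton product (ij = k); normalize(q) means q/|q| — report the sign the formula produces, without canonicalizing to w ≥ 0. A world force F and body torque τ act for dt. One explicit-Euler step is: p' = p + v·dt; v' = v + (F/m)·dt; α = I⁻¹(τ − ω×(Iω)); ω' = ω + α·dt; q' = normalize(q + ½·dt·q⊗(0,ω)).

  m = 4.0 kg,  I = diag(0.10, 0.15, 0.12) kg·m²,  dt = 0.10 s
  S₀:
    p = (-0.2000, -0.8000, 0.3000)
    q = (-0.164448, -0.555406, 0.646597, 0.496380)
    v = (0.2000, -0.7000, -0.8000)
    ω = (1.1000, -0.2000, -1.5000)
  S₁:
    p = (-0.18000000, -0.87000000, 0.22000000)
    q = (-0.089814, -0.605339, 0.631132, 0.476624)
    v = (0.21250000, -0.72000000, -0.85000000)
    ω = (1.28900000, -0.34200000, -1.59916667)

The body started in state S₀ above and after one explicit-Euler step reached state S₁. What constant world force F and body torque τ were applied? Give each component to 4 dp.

Δv = v₁−v₀ = (0.01250000, -0.02000000, -0.05000000)
F = m·Δv/dt = (0.5000, -0.8000, -2.0000)
Δω = ω₁−ω₀ = (0.18900000, -0.14200000, -0.09916667)
gyro term ω₀×Iω₀ = (-0.0090, 0.0330, -0.0110)
τ = I·(Δω/dt) + ω₀×(Iω₀) = (0.1800, -0.1800, -0.1300)

F = (0.5000, -0.8000, -2.0000)
τ = (0.1800, -0.1800, -0.1300)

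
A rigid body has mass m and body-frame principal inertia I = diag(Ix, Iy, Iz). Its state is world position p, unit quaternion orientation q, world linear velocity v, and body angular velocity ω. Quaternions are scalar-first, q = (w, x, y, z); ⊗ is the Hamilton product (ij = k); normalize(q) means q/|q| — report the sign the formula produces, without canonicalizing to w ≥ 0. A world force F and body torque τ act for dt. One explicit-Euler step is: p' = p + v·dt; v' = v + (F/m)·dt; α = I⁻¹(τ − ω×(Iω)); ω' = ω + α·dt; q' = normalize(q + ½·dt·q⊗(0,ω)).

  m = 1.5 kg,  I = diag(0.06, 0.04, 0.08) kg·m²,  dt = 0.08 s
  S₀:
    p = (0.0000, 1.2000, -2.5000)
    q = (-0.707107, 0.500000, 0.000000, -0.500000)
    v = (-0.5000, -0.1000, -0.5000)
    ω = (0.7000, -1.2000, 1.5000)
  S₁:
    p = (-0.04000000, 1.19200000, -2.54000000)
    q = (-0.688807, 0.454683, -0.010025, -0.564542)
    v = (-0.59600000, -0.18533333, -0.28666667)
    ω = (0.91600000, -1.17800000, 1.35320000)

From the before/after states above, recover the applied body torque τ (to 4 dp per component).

rate change Δω = (0.21600000, 0.02200000, -0.14680000)
ω₀×(Iω₀) = (-0.0720, -0.0210, 0.0168)
I·α + gyro = (0.0900, -0.0100, -0.1300)

τ = (0.0900, -0.0100, -0.1300)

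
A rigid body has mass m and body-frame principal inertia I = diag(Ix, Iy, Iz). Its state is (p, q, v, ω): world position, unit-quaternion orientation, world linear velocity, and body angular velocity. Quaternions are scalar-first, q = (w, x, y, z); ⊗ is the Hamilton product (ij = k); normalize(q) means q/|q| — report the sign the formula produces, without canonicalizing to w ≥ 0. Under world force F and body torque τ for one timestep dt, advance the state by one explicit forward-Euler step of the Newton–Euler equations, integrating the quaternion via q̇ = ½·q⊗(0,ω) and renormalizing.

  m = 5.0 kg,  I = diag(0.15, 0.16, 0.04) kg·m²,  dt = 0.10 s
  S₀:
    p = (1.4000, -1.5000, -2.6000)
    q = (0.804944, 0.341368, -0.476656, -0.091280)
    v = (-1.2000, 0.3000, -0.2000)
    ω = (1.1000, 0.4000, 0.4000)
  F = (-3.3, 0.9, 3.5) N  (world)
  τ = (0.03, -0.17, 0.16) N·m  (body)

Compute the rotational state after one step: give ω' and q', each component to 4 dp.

ω×(Iω) gyroscopic = (-0.0192, 0.0484, 0.0044)
(τ − ω×Iω)/I = (0.3280, -1.3650, 3.8900)
new body rate ω' = (1.1328, 0.2635, 0.7890)
q⊗(0,ω) = (-0.1483304, 0.7312880, 0.0850224, 0.9828464)
updated quaternion q' = (0.7960, 0.3772, -0.4715, -0.0421)

ω' = (1.1328, 0.2635, 0.7890)
q' = (0.7960, 0.3772, -0.4715, -0.0421)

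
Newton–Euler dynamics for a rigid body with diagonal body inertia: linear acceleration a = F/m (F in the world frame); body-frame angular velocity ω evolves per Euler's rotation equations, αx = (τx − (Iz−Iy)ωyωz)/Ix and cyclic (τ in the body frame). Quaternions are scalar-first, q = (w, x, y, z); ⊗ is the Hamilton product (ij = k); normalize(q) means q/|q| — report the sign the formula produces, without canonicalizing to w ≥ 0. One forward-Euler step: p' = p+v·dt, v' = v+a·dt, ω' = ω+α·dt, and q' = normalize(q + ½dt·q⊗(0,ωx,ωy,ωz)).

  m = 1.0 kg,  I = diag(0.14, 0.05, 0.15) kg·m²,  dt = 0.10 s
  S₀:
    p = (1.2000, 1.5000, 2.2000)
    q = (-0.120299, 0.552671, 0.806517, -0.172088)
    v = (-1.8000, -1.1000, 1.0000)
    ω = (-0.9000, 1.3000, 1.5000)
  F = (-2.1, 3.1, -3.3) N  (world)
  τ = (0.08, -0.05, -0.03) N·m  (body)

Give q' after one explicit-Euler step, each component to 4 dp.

q' = (-0.1342, 0.6261, 0.7605, -0.1083)

2q̇ = q⊗(0,ω) = (-0.2929362, 1.5417590, -0.8305160, 1.2638891)
q' = normalize(q + ½dt·q⊗(0,ω)) = (-0.1342, 0.6261, 0.7605, -0.1083)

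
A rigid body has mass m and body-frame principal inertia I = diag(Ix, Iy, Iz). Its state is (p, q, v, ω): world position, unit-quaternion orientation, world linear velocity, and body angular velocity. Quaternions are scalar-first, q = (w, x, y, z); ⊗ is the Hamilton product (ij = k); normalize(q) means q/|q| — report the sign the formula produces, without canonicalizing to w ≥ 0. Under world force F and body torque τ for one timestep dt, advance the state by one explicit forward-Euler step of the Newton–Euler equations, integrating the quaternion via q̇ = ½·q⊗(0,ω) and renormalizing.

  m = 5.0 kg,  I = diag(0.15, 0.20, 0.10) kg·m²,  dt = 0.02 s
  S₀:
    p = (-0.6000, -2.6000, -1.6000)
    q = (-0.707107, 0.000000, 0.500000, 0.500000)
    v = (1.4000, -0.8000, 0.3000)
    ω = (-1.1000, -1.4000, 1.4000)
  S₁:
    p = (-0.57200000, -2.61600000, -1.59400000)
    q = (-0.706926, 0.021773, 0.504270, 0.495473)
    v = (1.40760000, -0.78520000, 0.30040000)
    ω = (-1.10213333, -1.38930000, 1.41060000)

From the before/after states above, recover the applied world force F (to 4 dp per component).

F = (1.9000, 3.7000, 0.1000)

v₁ − v₀ = (0.00760000, 0.01480000, 0.00040000)
F = m·Δv/dt = (1.9000, 3.7000, 0.1000)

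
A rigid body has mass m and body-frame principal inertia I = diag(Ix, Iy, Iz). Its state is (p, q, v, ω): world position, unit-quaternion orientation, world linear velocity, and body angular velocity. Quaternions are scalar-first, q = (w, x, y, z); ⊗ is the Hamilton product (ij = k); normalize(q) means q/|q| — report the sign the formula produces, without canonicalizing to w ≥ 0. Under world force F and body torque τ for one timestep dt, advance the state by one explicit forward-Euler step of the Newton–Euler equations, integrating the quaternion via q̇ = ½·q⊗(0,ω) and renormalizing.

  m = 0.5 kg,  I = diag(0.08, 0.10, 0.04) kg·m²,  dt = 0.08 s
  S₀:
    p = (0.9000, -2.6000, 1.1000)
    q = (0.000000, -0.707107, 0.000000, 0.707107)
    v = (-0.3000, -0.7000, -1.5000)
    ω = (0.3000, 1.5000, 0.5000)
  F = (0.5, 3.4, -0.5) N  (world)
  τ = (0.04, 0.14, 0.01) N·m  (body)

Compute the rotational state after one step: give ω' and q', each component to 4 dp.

ω' = (0.3850, 1.6072, 0.5020)
q' = (-0.0056, -0.7480, 0.0226, 0.6633)

(τ − ω×Iω)/I = (1.0625, 1.3400, 0.0250)
ω + α·dt = (0.3850, 1.6072, 0.5020)
q⊗(0,ω) = (-0.1414214, -1.0606605, 0.5656856, -1.0606605)
updated quaternion q' = (-0.0056, -0.7480, 0.0226, 0.6633)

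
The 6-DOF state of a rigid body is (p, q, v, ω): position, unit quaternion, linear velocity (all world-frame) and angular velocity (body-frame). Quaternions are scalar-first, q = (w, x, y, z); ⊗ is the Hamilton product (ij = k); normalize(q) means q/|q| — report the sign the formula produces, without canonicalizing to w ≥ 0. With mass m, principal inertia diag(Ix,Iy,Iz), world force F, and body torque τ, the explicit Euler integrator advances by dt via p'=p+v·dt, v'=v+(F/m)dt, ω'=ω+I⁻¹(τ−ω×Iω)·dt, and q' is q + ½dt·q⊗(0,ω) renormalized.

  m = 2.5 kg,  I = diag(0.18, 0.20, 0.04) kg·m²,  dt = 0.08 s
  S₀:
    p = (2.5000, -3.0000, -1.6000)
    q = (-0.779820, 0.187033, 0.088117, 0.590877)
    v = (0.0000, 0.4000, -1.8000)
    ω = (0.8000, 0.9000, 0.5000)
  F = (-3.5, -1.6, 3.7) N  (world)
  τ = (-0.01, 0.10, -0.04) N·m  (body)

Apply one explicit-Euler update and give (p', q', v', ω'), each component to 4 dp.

p' = (2.5000, -2.9680, -1.7440)
q' = (-0.7997, 0.1424, 0.0751, 0.5784)
v' = (-0.1120, 0.3488, -1.6816)
ω' = (0.8276, 0.9176, 0.3912)

p' = p + v·dt = (2.5000, -2.9680, -1.7440)
v + (F/m)dt = (-0.1120, 0.3488, -1.6816)
precession coupling ω×(Iω) = (-0.0720, 0.0560, 0.0144)
angular accel α = (0.3444, 0.2200, -1.3600)
ω' = ω + α·dt = (0.8276, 0.9176, 0.3912)
Hamilton product q⊗(0,ω) = (-0.5243702, -1.1115868, -0.3226529, -0.2920739)
q' = normalize(q + ½dt·q⊗(0,ω)) = (-0.7997, 0.1424, 0.0751, 0.5784)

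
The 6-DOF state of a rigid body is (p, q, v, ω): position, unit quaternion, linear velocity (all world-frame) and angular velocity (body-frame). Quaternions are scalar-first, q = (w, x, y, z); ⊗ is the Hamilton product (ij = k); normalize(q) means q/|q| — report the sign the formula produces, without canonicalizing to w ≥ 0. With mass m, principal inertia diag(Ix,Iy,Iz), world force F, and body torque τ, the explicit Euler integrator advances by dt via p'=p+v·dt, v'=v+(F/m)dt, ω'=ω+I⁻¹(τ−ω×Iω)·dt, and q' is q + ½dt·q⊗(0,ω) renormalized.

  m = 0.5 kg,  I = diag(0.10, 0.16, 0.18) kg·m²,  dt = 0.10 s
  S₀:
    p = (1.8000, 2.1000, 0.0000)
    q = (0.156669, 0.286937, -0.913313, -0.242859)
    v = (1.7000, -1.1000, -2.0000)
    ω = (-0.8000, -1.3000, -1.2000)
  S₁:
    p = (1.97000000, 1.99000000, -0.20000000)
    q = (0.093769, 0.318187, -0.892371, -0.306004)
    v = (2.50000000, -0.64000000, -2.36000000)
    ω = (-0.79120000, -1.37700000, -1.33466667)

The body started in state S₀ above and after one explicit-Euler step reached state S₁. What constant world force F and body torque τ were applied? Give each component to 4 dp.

Δω = ω₁−ω₀ = (0.00880000, -0.07700000, -0.13466667)
ω₀×(Iω₀) = (0.0312, -0.0768, 0.0624)
τ = I·(Δω/dt) + ω₀×(Iω₀) = (0.0400, -0.2000, -0.1800)
velocity change Δv = (0.80000000, 0.46000000, -0.36000000)
applied force F = (4.0000, 2.3000, -1.8000)

F = (4.0000, 2.3000, -1.8000)
τ = (0.0400, -0.2000, -0.1800)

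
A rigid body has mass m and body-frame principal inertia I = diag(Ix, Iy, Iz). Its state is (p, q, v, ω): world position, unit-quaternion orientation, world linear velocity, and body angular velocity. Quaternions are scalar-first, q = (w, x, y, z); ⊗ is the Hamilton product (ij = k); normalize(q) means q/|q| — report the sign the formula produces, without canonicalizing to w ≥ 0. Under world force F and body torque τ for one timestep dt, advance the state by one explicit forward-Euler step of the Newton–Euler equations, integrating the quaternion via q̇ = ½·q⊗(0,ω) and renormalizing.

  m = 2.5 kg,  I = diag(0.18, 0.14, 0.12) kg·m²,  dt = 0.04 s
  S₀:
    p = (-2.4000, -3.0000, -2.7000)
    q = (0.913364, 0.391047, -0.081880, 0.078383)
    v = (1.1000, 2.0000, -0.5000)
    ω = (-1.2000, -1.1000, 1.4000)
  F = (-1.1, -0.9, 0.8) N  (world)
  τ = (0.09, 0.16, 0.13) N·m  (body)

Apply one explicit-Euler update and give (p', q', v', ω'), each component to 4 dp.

p' = (-2.3560, -2.9200, -2.7200)
q' = (0.9179, 0.3682, -0.1147, 0.0933)
v' = (1.0824, 1.9856, -0.4872)
ω' = (-1.1868, -1.0255, 1.4609)

a = (-0.4400, -0.3600, 0.3200)
p + v·dt = (-2.3560, -2.9200, -2.7200)
v' = v + a·dt = (1.0824, 1.9856, -0.4872)
(τ − ω×Iω)/I = (0.3289, 1.8629, 1.5233)
ω + α·dt = (-1.1868, -1.0255, 1.4609)
q⊗(0,ω) = (0.2694522, -1.1244475, -1.6462258, 0.7503019)
q' = normalize(q + ½dt·q⊗(0,ω)) = (0.9179, 0.3682, -0.1147, 0.0933)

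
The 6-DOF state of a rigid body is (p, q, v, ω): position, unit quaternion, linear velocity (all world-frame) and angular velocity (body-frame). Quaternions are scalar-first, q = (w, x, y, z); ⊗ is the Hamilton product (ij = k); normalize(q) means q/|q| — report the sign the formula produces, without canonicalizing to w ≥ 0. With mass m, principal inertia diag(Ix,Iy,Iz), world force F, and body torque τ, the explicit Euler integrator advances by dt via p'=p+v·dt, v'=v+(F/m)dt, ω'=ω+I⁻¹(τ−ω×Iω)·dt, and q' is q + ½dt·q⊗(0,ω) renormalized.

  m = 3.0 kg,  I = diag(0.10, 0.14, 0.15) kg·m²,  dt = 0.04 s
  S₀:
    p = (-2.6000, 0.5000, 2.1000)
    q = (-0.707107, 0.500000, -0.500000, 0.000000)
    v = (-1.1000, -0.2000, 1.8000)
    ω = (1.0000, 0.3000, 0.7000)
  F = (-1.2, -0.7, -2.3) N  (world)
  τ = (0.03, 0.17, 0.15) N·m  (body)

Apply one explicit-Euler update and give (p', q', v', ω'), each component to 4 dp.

p' = (-2.6440, 0.4920, 2.1720)
q' = (-0.7139, 0.4787, -0.5111, 0.0031)
v' = (-1.1160, -0.2093, 1.7693)
ω' = (1.0112, 0.3586, 0.7368)

a = F/m = (-0.4000, -0.2333, -0.7667)
p + v·dt = (-2.6440, 0.4920, 2.1720)
v + (F/m)dt = (-1.1160, -0.2093, 1.7693)
(τ − ω×Iω)/I = (0.2790, 1.4643, 0.9200)
ω' = ω + α·dt = (1.0112, 0.3586, 0.7368)
q⊗(0,ω) = (-0.3500000, -1.0571070, -0.5621321, 0.1550251)
updated quaternion q' = (-0.7139, 0.4787, -0.5111, 0.0031)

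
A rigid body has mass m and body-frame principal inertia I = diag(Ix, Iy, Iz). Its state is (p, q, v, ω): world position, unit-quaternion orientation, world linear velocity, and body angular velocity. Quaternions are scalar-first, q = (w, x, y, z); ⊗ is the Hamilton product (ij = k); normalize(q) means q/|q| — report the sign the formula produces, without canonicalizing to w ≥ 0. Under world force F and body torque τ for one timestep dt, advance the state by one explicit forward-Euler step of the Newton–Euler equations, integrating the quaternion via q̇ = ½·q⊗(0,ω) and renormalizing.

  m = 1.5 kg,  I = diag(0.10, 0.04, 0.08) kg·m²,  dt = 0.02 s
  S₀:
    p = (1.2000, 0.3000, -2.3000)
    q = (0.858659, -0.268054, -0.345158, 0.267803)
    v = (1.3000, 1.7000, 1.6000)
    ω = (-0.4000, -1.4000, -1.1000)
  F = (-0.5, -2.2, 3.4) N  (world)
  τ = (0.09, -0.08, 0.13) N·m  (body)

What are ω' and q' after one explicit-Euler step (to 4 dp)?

gyro term ω×Iω = (0.0616, 0.0088, -0.0336)
α = I⁻¹(τ − ω×Iω) = (0.2840, -2.2200, 2.0450)
new body rate ω' = (-0.3943, -1.4444, -1.0591)
2q̇ = q⊗(0,ω) = (-0.2958595, 0.4111344, -1.6041032, -0.7073125)
updated quaternion q' = (0.8556, -0.2639, -0.3611, 0.2607)

ω' = (-0.3943, -1.4444, -1.0591)
q' = (0.8556, -0.2639, -0.3611, 0.2607)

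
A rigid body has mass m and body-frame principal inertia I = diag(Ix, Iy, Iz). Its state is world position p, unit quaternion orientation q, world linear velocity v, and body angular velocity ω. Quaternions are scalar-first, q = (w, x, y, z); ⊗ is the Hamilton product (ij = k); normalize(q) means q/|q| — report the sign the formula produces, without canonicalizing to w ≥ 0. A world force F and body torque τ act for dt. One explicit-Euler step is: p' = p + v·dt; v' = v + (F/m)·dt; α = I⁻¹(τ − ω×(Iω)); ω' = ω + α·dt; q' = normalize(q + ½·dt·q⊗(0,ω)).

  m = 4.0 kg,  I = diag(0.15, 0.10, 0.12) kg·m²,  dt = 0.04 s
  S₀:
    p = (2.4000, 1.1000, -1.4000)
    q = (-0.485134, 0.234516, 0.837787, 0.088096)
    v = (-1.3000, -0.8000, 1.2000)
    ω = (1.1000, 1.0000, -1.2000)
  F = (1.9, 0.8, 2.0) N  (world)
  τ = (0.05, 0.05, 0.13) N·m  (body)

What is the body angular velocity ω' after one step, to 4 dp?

ω' = (1.1197, 1.0358, -1.1383)

gyro term ω×Iω = (-0.0240, -0.0396, -0.0550)
(τ − ω×Iω)/I = (0.4933, 0.8960, 1.5417)
ω' = ω + α·dt = (1.1197, 1.0358, -1.1383)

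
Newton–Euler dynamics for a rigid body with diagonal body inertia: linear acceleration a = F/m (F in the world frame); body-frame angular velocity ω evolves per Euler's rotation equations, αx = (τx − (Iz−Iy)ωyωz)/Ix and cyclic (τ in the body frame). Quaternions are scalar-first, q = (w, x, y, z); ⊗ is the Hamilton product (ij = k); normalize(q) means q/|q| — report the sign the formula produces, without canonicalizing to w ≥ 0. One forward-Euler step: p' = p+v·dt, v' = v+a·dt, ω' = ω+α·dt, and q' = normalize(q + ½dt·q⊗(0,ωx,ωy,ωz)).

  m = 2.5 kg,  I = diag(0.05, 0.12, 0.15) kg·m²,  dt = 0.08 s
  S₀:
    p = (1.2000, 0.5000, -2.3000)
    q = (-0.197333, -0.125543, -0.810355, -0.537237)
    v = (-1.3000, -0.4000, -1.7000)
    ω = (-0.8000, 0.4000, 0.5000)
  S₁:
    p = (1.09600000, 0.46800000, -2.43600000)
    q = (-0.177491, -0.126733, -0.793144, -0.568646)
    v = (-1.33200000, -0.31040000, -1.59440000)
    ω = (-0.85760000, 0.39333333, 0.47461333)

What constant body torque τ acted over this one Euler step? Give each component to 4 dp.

rate change Δω = (-0.05760000, -0.00666667, -0.02538667)
precession coupling = (0.0060, 0.0400, -0.0224)
applied torque τ = (-0.0300, 0.0300, -0.0700)

τ = (-0.0300, 0.0300, -0.0700)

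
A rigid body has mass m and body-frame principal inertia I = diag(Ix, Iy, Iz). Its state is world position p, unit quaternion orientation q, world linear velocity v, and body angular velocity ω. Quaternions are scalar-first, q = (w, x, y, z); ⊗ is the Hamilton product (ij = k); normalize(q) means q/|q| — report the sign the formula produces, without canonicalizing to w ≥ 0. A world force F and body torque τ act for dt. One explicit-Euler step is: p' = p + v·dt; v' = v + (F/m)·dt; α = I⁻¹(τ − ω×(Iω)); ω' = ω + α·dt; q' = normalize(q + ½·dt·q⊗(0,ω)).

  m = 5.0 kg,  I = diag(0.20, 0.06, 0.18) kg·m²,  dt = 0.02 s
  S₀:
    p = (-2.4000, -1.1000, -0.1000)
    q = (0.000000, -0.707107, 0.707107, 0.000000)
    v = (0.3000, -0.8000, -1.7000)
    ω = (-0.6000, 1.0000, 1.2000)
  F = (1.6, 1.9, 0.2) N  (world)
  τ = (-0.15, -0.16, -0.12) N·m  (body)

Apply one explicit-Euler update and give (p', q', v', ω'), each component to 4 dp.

p' = (-2.3940, -1.1160, -0.1340)
q' = (-0.0113, -0.6985, 0.7155, -0.0028)
v' = (0.3064, -0.7924, -1.6992)
ω' = (-0.6294, 0.9515, 1.1773)

gyro term ω×Iω = (0.1440, -0.0144, 0.0840)
angular accel α = (-1.4700, -2.4267, -1.1333)
ω + α·dt = (-0.6294, 0.9515, 1.1773)
Hamilton product q⊗(0,ω) = (-1.1313712, 0.8485284, 0.8485284, -0.2828428)
q' = normalize(q + ½dt·q⊗(0,ω)) = (-0.0113, -0.6985, 0.7155, -0.0028)
new position p' = (-2.3940, -1.1160, -0.1340)
new velocity v' = (0.3064, -0.7924, -1.6992)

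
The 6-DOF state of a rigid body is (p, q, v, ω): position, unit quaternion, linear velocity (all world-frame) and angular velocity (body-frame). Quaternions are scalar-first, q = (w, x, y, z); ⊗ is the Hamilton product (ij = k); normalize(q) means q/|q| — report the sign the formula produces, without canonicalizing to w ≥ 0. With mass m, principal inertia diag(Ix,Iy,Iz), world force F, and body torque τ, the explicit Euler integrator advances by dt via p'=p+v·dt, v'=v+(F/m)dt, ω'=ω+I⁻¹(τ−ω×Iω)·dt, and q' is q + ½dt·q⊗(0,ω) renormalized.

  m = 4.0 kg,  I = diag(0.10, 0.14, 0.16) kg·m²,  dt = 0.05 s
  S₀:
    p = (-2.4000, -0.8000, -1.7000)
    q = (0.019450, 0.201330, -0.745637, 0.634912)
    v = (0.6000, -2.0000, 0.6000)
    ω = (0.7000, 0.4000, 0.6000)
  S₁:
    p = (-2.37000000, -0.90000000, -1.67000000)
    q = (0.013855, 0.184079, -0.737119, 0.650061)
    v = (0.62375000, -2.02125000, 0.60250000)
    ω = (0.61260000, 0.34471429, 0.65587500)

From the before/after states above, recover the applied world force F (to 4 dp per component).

F = (1.9000, -1.7000, 0.2000)

v₁ − v₀ = (0.02375000, -0.02125000, 0.00250000)
m·(v₁−v₀)/dt = (1.9000, -1.7000, 0.2000)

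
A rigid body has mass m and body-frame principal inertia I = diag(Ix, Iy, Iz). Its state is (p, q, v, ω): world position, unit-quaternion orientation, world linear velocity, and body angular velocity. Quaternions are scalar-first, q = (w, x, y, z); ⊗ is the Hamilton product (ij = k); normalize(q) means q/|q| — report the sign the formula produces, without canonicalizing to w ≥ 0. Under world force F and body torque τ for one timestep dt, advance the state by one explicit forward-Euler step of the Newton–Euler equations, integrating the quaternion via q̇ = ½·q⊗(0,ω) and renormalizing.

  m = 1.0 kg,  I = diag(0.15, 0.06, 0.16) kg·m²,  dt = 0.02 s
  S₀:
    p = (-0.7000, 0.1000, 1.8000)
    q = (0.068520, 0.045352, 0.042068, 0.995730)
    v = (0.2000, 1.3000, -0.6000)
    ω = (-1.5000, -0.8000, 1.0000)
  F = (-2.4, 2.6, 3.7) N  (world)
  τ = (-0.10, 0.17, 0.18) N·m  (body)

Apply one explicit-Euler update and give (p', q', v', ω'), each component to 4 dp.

p + v·dt = (-0.6960, 0.1260, 1.7880)
v' = v + a·dt = (0.1520, 1.3520, -0.5260)
precession coupling ω×(Iω) = (-0.0800, 0.0150, -0.1080)
(τ − ω×Iω)/I = (-0.1333, 2.5833, 1.8000)
ω' = ω + α·dt = (-1.5027, -0.7483, 1.0360)
Hamilton product q⊗(0,ω) = (-0.8940476, 0.7358720, -1.5937630, 0.0953404)
q' = normalize(q + ½dt·q⊗(0,ω)) = (0.0596, 0.0527, 0.0261, 0.9965)

p' = (-0.6960, 0.1260, 1.7880)
q' = (0.0596, 0.0527, 0.0261, 0.9965)
v' = (0.1520, 1.3520, -0.5260)
ω' = (-1.5027, -0.7483, 1.0360)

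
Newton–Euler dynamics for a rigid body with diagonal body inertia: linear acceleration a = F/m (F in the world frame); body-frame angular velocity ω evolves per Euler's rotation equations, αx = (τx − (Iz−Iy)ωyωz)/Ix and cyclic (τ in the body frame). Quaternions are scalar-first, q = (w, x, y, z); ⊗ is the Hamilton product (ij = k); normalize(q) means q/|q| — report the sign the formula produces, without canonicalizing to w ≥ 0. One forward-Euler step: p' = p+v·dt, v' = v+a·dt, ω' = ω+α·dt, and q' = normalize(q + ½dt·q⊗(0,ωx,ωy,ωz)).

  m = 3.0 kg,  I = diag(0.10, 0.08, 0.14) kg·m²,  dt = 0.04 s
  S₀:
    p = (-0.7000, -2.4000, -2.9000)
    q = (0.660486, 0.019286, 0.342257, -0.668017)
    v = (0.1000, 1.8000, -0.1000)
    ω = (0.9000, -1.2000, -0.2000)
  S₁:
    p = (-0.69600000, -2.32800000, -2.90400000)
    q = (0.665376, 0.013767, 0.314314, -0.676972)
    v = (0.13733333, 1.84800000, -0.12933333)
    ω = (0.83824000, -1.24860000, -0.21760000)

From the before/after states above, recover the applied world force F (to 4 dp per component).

F = (2.8000, 3.6000, -2.2000)

Δv = v₁−v₀ = (0.03733333, 0.04800000, -0.02933333)
F = m·Δv/dt = (2.8000, 3.6000, -2.2000)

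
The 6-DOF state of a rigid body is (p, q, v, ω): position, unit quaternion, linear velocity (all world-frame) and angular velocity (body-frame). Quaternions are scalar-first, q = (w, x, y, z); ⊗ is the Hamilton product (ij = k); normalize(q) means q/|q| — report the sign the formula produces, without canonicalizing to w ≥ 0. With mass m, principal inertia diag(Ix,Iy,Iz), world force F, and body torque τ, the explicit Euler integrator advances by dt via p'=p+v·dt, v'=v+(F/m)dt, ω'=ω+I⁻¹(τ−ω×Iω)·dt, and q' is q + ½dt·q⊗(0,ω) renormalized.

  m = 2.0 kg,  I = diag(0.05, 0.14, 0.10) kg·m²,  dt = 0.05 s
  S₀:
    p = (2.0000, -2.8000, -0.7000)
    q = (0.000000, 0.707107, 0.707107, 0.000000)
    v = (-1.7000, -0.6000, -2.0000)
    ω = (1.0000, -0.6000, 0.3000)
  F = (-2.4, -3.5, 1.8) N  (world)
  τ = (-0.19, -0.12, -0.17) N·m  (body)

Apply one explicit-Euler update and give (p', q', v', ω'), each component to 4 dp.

gyro term ω×Iω = (0.0072, -0.0150, -0.0540)
angular accel α = (-3.9440, -0.7500, -1.1600)
new body rate ω' = (0.8028, -0.6375, 0.2420)
2q̇ = q⊗(0,ω) = (-0.2828428, 0.2121321, -0.2121321, -1.1313712)
updated quaternion q' = (-0.0071, 0.7121, 0.7015, -0.0283)
p + v·dt = (1.9150, -2.8300, -0.8000)
new velocity v' = (-1.7600, -0.6875, -1.9550)

p' = (1.9150, -2.8300, -0.8000)
q' = (-0.0071, 0.7121, 0.7015, -0.0283)
v' = (-1.7600, -0.6875, -1.9550)
ω' = (0.8028, -0.6375, 0.2420)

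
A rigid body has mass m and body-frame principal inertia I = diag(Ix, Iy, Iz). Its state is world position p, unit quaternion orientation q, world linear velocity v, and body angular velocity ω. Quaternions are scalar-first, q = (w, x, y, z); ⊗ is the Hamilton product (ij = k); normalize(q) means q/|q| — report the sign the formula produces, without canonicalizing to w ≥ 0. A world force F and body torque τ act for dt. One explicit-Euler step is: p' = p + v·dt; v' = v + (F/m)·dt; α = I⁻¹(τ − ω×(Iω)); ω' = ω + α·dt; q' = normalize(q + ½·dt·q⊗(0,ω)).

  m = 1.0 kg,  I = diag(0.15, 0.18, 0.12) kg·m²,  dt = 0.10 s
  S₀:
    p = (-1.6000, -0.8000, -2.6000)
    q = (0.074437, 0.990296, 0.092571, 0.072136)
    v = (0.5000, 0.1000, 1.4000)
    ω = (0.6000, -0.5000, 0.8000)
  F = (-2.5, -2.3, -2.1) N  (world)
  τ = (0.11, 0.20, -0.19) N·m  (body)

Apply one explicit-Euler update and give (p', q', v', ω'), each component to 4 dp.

a = F/m = (-2.5000, -2.3000, -2.1000)
p' = p + v·dt = (-1.5500, -0.7900, -2.4600)
v' = v + a·dt = (0.2500, -0.1300, 1.1900)
α = I⁻¹(τ − ω×Iω) = (0.5733, 1.0311, -1.5083)
ω' = ω + α·dt = (0.6573, -0.3969, 0.6492)
Hamilton product q⊗(0,ω) = (-0.6056009, 0.1547870, -0.7861737, -0.4911410)
q + ½dt·q⊗(0,ω), renormalized = (0.0441, 0.9965, 0.0532, 0.0475)

p' = (-1.5500, -0.7900, -2.4600)
q' = (0.0441, 0.9965, 0.0532, 0.0475)
v' = (0.2500, -0.1300, 1.1900)
ω' = (0.6573, -0.3969, 0.6492)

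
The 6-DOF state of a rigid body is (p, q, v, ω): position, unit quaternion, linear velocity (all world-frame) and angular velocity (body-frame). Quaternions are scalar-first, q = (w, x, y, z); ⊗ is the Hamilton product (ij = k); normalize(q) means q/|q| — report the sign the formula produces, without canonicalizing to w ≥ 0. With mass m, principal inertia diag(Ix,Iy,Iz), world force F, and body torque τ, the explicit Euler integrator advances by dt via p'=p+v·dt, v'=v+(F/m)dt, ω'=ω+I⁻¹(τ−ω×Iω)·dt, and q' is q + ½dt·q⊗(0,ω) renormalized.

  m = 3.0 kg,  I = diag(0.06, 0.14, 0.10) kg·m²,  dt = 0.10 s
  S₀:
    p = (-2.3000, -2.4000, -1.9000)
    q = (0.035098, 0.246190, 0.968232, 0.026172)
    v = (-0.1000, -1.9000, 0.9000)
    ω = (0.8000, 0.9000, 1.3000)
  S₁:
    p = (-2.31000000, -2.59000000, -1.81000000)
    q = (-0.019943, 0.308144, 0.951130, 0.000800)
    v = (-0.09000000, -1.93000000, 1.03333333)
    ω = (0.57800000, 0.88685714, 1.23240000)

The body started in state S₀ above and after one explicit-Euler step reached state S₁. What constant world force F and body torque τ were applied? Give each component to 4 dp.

F = (0.3000, -0.9000, 4.0000)
τ = (-0.1800, -0.0600, -0.0100)

rate change Δω = (-0.22200000, -0.01314286, -0.06760000)
applied torque τ = (-0.1800, -0.0600, -0.0100)
Δv = v₁−v₀ = (0.01000000, -0.03000000, 0.13333333)
applied force F = (0.3000, -0.9000, 4.0000)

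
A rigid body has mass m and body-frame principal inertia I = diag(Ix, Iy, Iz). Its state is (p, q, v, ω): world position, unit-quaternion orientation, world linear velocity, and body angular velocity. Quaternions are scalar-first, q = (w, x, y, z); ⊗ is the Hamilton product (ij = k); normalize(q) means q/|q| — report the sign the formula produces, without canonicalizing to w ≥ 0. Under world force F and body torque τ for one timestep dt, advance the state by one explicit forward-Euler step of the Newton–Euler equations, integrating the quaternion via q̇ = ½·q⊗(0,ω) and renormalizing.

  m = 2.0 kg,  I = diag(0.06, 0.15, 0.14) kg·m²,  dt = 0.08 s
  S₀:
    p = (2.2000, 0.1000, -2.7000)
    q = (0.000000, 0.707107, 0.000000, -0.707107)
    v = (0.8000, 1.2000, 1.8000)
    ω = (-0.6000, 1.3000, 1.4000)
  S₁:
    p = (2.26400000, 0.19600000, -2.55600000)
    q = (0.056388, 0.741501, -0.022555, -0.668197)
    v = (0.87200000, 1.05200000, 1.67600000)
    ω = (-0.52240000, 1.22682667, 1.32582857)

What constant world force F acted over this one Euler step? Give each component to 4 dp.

F = (1.8000, -3.7000, -3.1000)

Δv = v₁−v₀ = (0.07200000, -0.14800000, -0.12400000)
F = m·Δv/dt = (1.8000, -3.7000, -3.1000)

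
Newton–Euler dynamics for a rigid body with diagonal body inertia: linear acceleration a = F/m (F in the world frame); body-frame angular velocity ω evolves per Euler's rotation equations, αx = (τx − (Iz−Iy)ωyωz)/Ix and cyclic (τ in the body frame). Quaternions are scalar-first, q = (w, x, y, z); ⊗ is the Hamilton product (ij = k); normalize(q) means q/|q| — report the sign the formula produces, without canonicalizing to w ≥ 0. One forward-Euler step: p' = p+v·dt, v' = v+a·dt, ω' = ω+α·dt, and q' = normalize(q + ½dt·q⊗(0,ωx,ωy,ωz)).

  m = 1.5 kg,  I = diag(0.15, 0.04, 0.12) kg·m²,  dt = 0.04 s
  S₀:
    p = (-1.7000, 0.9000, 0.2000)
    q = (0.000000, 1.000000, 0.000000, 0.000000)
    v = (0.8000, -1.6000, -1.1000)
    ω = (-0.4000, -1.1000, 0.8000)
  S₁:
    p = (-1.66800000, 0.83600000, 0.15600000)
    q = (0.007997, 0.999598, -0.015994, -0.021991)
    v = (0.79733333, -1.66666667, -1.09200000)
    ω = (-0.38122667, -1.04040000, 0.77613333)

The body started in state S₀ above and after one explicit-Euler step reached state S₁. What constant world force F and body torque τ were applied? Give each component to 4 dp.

F = (-0.1000, -2.5000, 0.3000)
τ = (0.0000, 0.0500, -0.1200)

rate change Δω = (0.01877333, 0.05960000, -0.02386667)
precession coupling = (-0.0704, -0.0096, -0.0484)
applied torque τ = (0.0000, 0.0500, -0.1200)
Δv = v₁−v₀ = (-0.00266667, -0.06666667, 0.00800000)
m·(v₁−v₀)/dt = (-0.1000, -2.5000, 0.3000)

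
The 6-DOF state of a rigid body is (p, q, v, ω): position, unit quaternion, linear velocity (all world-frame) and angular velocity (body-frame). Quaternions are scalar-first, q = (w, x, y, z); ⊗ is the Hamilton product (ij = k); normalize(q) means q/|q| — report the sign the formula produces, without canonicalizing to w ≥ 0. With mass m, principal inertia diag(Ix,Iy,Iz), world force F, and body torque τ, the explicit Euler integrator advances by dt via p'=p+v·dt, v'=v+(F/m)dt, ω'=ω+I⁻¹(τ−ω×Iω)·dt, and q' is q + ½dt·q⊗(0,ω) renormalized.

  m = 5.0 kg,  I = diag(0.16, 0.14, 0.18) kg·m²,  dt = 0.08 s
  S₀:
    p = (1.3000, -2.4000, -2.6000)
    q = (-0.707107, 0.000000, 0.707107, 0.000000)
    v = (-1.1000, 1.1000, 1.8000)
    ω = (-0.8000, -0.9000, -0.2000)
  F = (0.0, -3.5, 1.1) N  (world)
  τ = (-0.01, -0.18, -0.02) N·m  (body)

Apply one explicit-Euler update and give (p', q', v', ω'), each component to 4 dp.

new position p' = (1.2120, -2.3120, -2.4560)
new velocity v' = (-1.1000, 1.0440, 1.8176)
precession coupling ω×(Iω) = (0.0072, -0.0032, -0.0144)
angular accel α = (-0.1075, -1.2629, -0.0311)
ω' = ω + α·dt = (-0.8086, -1.0010, -0.2025)
Hamilton product q⊗(0,ω) = (0.6363963, 0.4242642, 0.6363963, 0.7071070)
q + ½dt·q⊗(0,ω), renormalized = (-0.6808, 0.0170, 0.7317, 0.0283)

p' = (1.2120, -2.3120, -2.4560)
q' = (-0.6808, 0.0170, 0.7317, 0.0283)
v' = (-1.1000, 1.0440, 1.8176)
ω' = (-0.8086, -1.0010, -0.2025)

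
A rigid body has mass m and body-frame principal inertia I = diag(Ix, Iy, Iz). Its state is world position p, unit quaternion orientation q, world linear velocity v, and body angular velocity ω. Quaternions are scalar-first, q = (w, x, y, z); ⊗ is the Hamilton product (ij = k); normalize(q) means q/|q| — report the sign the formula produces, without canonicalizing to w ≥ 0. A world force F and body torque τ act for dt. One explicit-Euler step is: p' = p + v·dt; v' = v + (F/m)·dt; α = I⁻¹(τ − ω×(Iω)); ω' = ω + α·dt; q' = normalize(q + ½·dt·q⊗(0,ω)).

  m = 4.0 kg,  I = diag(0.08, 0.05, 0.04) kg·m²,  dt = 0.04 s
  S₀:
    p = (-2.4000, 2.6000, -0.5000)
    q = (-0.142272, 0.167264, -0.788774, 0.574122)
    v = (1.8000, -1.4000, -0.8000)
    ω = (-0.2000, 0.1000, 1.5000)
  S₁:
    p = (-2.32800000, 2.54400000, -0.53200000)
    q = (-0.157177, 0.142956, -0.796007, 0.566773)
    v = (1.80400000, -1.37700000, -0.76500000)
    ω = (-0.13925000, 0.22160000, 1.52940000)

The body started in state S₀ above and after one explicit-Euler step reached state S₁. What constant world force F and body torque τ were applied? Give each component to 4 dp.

F = (0.4000, 2.3000, 3.5000)
τ = (0.1200, 0.1400, 0.0300)

ω₁ − ω₀ = (0.06075000, 0.12160000, 0.02940000)
ω₀×(Iω₀) = (-0.0015, -0.0120, 0.0006)
applied torque τ = (0.1200, 0.1400, 0.0300)
Δv = v₁−v₀ = (0.00400000, 0.02300000, 0.03500000)
F = m·Δv/dt = (0.4000, 2.3000, 3.5000)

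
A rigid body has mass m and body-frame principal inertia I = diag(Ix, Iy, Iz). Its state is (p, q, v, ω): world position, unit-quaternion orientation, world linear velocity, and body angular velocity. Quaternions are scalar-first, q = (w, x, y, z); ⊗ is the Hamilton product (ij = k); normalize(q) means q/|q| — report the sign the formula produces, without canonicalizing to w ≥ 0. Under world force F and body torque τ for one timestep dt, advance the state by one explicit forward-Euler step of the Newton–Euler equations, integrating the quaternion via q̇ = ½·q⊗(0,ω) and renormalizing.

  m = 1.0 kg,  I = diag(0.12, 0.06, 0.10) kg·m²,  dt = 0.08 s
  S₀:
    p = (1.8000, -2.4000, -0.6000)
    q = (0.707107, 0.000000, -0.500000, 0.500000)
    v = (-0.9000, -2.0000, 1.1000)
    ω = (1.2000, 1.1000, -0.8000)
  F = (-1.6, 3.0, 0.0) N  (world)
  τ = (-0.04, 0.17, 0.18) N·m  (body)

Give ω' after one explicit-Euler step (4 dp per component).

ω' = (1.1968, 1.3523, -0.5926)

gyro term ω×Iω = (-0.0352, -0.0192, -0.0792)
angular accel α = (-0.0400, 3.1533, 2.5920)
new body rate ω' = (1.1968, 1.3523, -0.5926)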